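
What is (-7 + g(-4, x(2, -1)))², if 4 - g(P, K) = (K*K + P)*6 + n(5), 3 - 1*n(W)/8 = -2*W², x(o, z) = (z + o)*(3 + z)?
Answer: 182329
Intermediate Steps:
x(o, z) = (3 + z)*(o + z) (x(o, z) = (o + z)*(3 + z) = (3 + z)*(o + z))
n(W) = 24 + 16*W² (n(W) = 24 - (-16)*W² = 24 + 16*W²)
g(P, K) = -420 - 6*P - 6*K² (g(P, K) = 4 - ((K*K + P)*6 + (24 + 16*5²)) = 4 - ((K² + P)*6 + (24 + 16*25)) = 4 - ((P + K²)*6 + (24 + 400)) = 4 - ((6*P + 6*K²) + 424) = 4 - (424 + 6*P + 6*K²) = 4 + (-424 - 6*P - 6*K²) = -420 - 6*P - 6*K²)
(-7 + g(-4, x(2, -1)))² = (-7 + (-420 - 6*(-4) - 6*((-1)² + 3*2 + 3*(-1) + 2*(-1))²))² = (-7 + (-420 + 24 - 6*(1 + 6 - 3 - 2)²))² = (-7 + (-420 + 24 - 6*2²))² = (-7 + (-420 + 24 - 6*4))² = (-7 + (-420 + 24 - 24))² = (-7 - 420)² = (-427)² = 182329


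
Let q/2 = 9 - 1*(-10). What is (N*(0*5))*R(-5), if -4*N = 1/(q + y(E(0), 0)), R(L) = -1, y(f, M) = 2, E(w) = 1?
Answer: 0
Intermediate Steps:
q = 38 (q = 2*(9 - 1*(-10)) = 2*(9 + 10) = 2*19 = 38)
N = -1/160 (N = -1/(4*(38 + 2)) = -1/4/40 = -1/4*1/40 = -1/160 ≈ -0.0062500)
(N*(0*5))*R(-5) = -0*5*(-1) = -1/160*0*(-1) = 0*(-1) = 0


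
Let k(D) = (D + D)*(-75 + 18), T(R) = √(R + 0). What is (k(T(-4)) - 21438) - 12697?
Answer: -34135 - 228*I ≈ -34135.0 - 228.0*I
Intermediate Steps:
T(R) = √R
k(D) = -114*D (k(D) = (2*D)*(-57) = -114*D)
(k(T(-4)) - 21438) - 12697 = (-228*I - 21438) - 12697 = (-21438 - 228*I) - 12697 = -34135 - 228*I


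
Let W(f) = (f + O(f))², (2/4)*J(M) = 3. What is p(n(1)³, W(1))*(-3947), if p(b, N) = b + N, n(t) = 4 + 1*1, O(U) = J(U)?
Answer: -686778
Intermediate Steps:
J(M) = 6 (J(M) = 2*3 = 6)
O(U) = 6
n(t) = 5 (n(t) = 4 + 1 = 5)
W(f) = (6 + f)² (W(f) = (f + 6)² = (6 + f)²)
p(b, N) = N + b
p(n(1)³, W(1))*(-3947) = ((6 + 1)² + 5³)*(-3947) = (7² + 125)*(-3947) = (49 + 125)*(-3947) = 174*(-3947) = -686778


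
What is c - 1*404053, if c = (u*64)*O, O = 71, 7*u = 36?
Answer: -2664787/7 ≈ -3.8068e+5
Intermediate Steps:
u = 36/7 (u = (1/7)*36 = 36/7 ≈ 5.1429)
c = 163584/7 (c = ((36/7)*64)*71 = (2304/7)*71 = 163584/7 ≈ 23369.)
c - 1*404053 = 163584/7 - 1*404053 = 163584/7 - 404053 = -2664787/7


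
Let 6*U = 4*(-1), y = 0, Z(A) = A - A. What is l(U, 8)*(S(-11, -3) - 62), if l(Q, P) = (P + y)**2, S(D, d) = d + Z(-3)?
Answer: -4160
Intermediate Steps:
Z(A) = 0
S(D, d) = d (S(D, d) = d + 0 = d)
U = -2/3 (U = (4*(-1))/6 = (1/6)*(-4) = -2/3 ≈ -0.66667)
l(Q, P) = P**2 (l(Q, P) = (P + 0)**2 = P**2)
l(U, 8)*(S(-11, -3) - 62) = 8**2*(-3 - 62) = 64*(-65) = -4160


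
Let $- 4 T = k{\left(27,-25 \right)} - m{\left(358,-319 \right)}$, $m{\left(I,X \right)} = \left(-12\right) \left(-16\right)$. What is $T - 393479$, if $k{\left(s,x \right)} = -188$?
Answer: $-393384$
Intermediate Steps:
$m{\left(I,X \right)} = 192$
$T = 95$ ($T = - \frac{-188 - 192}{4} = \left(- \frac{1}{4}\right) \left(-380\right) = 95$)
$T - 393479 = 95 - 393479 = -393384$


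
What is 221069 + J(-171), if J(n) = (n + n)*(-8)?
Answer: 223805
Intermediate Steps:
J(n) = -16*n (J(n) = (2*n)*(-8) = -16*n)
221069 + J(-171) = 221069 - 16*(-171) = 221069 + 2736 = 223805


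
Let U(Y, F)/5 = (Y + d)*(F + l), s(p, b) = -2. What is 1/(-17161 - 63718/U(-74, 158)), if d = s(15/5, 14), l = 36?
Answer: -36860/632522601 ≈ -5.8275e-5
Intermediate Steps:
d = -2
U(Y, F) = 5*(-2 + Y)*(36 + F) (U(Y, F) = 5*((Y - 2)*(F + 36)) = 5*((-2 + Y)*(36 + F)) = 5*(-2 + Y)*(36 + F))
1/(-17161 - 63718/U(-74, 158)) = 1/(-17161 - 63718/(-360 - 10*158 + 180*(-74) + 5*158*(-74))) = 1/(-17161 - 63718/(-360 - 1580 - 13320 - 58460)) = 1/(-17161 - 63718/(-73720)) = 1/(-17161 - 63718*(-1/73720)) = 1/(-17161 + 31859/36860) = 1/(-632522601/36860) = -36860/632522601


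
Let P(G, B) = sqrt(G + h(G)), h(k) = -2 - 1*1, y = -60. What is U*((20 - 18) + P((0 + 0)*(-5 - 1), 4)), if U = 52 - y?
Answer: 224 + 112*I*sqrt(3) ≈ 224.0 + 193.99*I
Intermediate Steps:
h(k) = -3 (h(k) = -2 - 1 = -3)
U = 112 (U = 52 - 1*(-60) = 52 + 60 = 112)
P(G, B) = sqrt(-3 + G) (P(G, B) = sqrt(G - 3) = sqrt(-3 + G))
U*((20 - 18) + P((0 + 0)*(-5 - 1), 4)) = 112*((20 - 18) + sqrt(-3 + (0 + 0)*(-5 - 1))) = 112*(2 + sqrt(-3 + 0*(-6))) = 112*(2 + sqrt(-3 + 0)) = 112*(2 + sqrt(-3)) = 112*(2 + I*sqrt(3)) = 224 + 112*I*sqrt(3)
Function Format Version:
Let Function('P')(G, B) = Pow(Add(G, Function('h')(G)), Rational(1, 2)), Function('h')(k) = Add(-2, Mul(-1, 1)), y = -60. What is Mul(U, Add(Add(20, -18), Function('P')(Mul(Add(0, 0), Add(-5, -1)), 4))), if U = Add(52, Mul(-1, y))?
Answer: Add(224, Mul(112, I, Pow(3, Rational(1, 2)))) ≈ Add(224.00, Mul(193.99, I))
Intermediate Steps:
Function('h')(k) = -3 (Function('h')(k) = Add(-2, -1) = -3)
U = 112 (U = Add(52, Mul(-1, -60)) = Add(52, 60) = 112)
Function('P')(G, B) = Pow(Add(-3, G), Rational(1, 2)) (Function('P')(G, B) = Pow(Add(G, -3), Rational(1, 2)) = Pow(Add(-3, G), Rational(1, 2)))
Mul(U, Add(Add(20, -18), Function('P')(Mul(Add(0, 0), Add(-5, -1)), 4))) = Mul(112, Add(Add(20, -18), Pow(Add(-3, Mul(Add(0, 0), Add(-5, -1))), Rational(1, 2)))) = Mul(112, Add(2, Pow(Add(-3, Mul(0, -6)), Rational(1, 2)))) = Mul(112, Add(2, Pow(Add(-3, 0), Rational(1, 2)))) = Mul(112, Add(2, Pow(-3, Rational(1, 2)))) = Mul(112, Add(2, Mul(I, Pow(3, Rational(1, 2))))) = Add(224, Mul(112, I, Pow(3, Rational(1, 2))))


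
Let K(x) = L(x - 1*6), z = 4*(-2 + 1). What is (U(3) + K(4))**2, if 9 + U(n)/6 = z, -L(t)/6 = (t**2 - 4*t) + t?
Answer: 19044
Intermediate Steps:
L(t) = -6*t**2 + 18*t (L(t) = -6*((t**2 - 4*t) + t) = -6*(t**2 - 3*t) = -6*t**2 + 18*t)
z = -4 (z = 4*(-1) = -4)
U(n) = -78 (U(n) = -54 + 6*(-4) = -54 - 24 = -78)
K(x) = 6*(-6 + x)*(9 - x) (K(x) = 6*(x - 1*6)*(3 - (x - 1*6)) = 6*(x - 6)*(3 - (x - 6)) = 6*(-6 + x)*(3 - (-6 + x)) = 6*(-6 + x)*(3 + (6 - x)) = 6*(-6 + x)*(9 - x))
(U(3) + K(4))**2 = (-78 - 6*(-9 + 4)*(-6 + 4))**2 = (-78 - 6*(-5)*(-2))**2 = (-78 - 60)**2 = (-138)**2 = 19044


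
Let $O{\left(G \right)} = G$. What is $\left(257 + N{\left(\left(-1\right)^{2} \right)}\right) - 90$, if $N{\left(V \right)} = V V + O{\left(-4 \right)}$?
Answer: $164$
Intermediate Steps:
$N{\left(V \right)} = -4 + V^{2}$ ($N{\left(V \right)} = V V - 4 = V^{2} - 4 = -4 + V^{2}$)
$\left(257 + N{\left(\left(-1\right)^{2} \right)}\right) - 90 = \left(257 - \left(4 - \left(\left(-1\right)^{2}\right)^{2}\right)\right) - 90 = \left(257 - \left(4 - 1^{2}\right)\right) - 90 = \left(257 + \left(-4 + 1\right)\right) - 90 = \left(257 - 3\right) - 90 = 254 - 90 = 164$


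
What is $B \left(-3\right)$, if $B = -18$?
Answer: $54$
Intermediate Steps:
$B \left(-3\right) = \left(-18\right) \left(-3\right) = 54$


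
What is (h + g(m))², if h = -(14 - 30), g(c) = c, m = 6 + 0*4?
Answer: 484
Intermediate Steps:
m = 6 (m = 6 + 0 = 6)
h = 16 (h = -1*(-16) = 16)
(h + g(m))² = (16 + 6)² = 22² = 484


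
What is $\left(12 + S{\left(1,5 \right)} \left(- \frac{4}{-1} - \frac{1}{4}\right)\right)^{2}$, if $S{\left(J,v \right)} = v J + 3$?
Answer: $1764$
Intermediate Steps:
$S{\left(J,v \right)} = 3 + J v$ ($S{\left(J,v \right)} = J v + 3 = 3 + J v$)
$\left(12 + S{\left(1,5 \right)} \left(- \frac{4}{-1} - \frac{1}{4}\right)\right)^{2} = \left(12 + \left(3 + 1 \cdot 5\right) \left(- \frac{4}{-1} - \frac{1}{4}\right)\right)^{2} = \left(12 + \left(3 + 5\right) \left(\left(-4\right) \left(-1\right) - \frac{1}{4}\right)\right)^{2} = \left(12 + 8 \left(4 - \frac{1}{4}\right)\right)^{2} = \left(12 + 8 \cdot \frac{15}{4}\right)^{2} = \left(12 + 30\right)^{2} = 42^{2} = 1764$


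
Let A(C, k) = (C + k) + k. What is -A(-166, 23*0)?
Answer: 166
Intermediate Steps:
A(C, k) = C + 2*k
-A(-166, 23*0) = -(-166 + 2*(23*0)) = -(-166 + 2*0) = -(-166 + 0) = -1*(-166) = 166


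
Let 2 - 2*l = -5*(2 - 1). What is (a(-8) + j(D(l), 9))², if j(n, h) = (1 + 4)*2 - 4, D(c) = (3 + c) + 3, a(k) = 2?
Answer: 64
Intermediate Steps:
l = 7/2 (l = 1 - (-5)*(2 - 1)/2 = 1 - (-5)/2 = 1 - ½*(-5) = 1 + 5/2 = 7/2 ≈ 3.5000)
D(c) = 6 + c
j(n, h) = 6 (j(n, h) = 5*2 - 4 = 10 - 4 = 6)
(a(-8) + j(D(l), 9))² = (2 + 6)² = 8² = 64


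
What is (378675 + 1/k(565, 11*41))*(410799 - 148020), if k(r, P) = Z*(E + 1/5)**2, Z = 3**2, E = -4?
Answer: 107766990554300/1083 ≈ 9.9508e+10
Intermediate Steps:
Z = 9
k(r, P) = 3249/25 (k(r, P) = 9*(-4 + 1/5)**2 = 9*(-19/5)**2 = 9*(361/25) = 3249/25)
(378675 + 1/k(565, 11*41))*(410799 - 148020) = (378675 + 1/(3249/25))*(410799 - 148020) = (378675 + 25/3249)*262779 = (1230315100/3249)*262779 = 107766990554300/1083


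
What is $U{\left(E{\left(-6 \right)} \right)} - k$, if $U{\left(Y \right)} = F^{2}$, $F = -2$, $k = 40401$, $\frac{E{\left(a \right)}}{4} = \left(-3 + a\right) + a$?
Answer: $-40397$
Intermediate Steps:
$E{\left(a \right)} = -12 + 8 a$ ($E{\left(a \right)} = 4 \left(\left(-3 + a\right) + a\right) = 4 \left(-3 + 2 a\right) = -12 + 8 a$)
$U{\left(Y \right)} = 4$ ($U{\left(Y \right)} = \left(-2\right)^{2} = 4$)
$U{\left(E{\left(-6 \right)} \right)} - k = 4 - 40401 = -40397$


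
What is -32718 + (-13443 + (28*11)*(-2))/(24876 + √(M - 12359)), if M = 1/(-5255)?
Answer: (-32718*√341294099230 + 4277081426885*I)/(√341294099230 - 130723380*I) ≈ -32719.0 + 0.0025257*I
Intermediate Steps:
M = -1/5255 ≈ -0.00019030
-32718 + (-13443 + (28*11)*(-2))/(24876 + √(M - 12359)) = -32718 + (-13443 + (28*11)*(-2))/(24876 + √(-1/5255 - 12359)) = -32718 + (-13443 + 308*(-2))/(24876 + √(-64946546/5255)) = -32718 + (-13443 - 616)/(24876 + I*√341294099230/5255) = -32718 - 14059/(24876 + I*√341294099230/5255)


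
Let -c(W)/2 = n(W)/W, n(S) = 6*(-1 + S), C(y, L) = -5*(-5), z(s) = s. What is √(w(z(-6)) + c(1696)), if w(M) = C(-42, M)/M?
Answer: I*√6536490/636 ≈ 4.0199*I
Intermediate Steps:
C(y, L) = 25
n(S) = -6 + 6*S
w(M) = 25/M
c(W) = -2*(-6 + 6*W)/W
√(w(z(-6)) + c(1696)) = √(25/(-6) + (-12 + 12/1696)) = √(25*(-⅙) + (-12 + 12*(1/1696))) = √(-25/6 + (-12 + 3/424)) = √(-25/6 - 5085/424) = √(-20555/1272) = I*√6536490/636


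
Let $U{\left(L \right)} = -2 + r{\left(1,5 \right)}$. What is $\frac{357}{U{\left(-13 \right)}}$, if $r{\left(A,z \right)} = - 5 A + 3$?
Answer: $- \frac{357}{4} \approx -89.25$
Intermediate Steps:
$r{\left(A,z \right)} = 3 - 5 A$
$U{\left(L \right)} = -4$ ($U{\left(L \right)} = -2 + \left(3 - 5\right) = -2 - 2 = -4$)
$\frac{357}{U{\left(-13 \right)}} = \frac{357}{-4} = 357 \left(- \frac{1}{4}\right) = - \frac{357}{4}$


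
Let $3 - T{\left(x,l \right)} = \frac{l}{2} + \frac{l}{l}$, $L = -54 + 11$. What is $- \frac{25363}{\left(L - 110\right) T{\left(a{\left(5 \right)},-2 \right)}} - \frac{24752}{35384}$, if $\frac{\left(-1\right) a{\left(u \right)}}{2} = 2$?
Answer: $\frac{110760403}{2030157} \approx 54.558$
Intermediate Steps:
$L = -43$
$a{\left(u \right)} = -4$ ($a{\left(u \right)} = \left(-2\right) 2 = -4$)
$T{\left(x,l \right)} = 2 - \frac{l}{2}$ ($T{\left(x,l \right)} = 3 - \left(\frac{l}{2} + \frac{l}{l}\right) = 3 - \left(l \frac{1}{2} + 1\right) = 3 - \left(\frac{l}{2} + 1\right) = 3 - \left(1 + \frac{l}{2}\right) = 2 - \frac{l}{2}$)
$- \frac{25363}{\left(L - 110\right) T{\left(a{\left(5 \right)},-2 \right)}} - \frac{24752}{35384} = - \frac{25363}{\left(-43 - 110\right) \left(2 - -1\right)} - \frac{24752}{35384} = - \frac{25363}{\left(-153\right) \left(2 + 1\right)} - \frac{3094}{4423} = - \frac{25363}{\left(-153\right) 3} - \frac{3094}{4423} = - \frac{25363}{-459} - \frac{3094}{4423} = \left(-25363\right) \left(- \frac{1}{459}\right) - \frac{3094}{4423} = \frac{25363}{459} - \frac{3094}{4423} = \frac{110760403}{2030157}$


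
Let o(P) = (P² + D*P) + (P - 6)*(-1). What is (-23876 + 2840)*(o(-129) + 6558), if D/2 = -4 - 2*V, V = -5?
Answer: -458290296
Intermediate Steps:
D = 12 (D = 2*(-4 - 2*(-5)) = 2*(-4 + 10) = 2*6 = 12)
o(P) = 6 + P² + 11*P (o(P) = (P² + 12*P) + (P - 6)*(-1) = (P² + 12*P) + (-6 + P)*(-1) = (P² + 12*P) + (6 - P) = 6 + P² + 11*P)
(-23876 + 2840)*(o(-129) + 6558) = (-23876 + 2840)*((6 + (-129)² + 11*(-129)) + 6558) = -21036*((6 + 16641 - 1419) + 6558) = -21036*(15228 + 6558) = -21036*21786 = -458290296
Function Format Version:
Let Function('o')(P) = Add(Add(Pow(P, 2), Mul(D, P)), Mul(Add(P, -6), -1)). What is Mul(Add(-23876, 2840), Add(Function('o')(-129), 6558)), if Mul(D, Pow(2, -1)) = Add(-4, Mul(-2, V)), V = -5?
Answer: -458290296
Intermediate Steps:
D = 12 (D = Mul(2, Add(-4, Mul(-2, -5))) = Mul(2, Add(-4, 10)) = Mul(2, 6) = 12)
Function('o')(P) = Add(6, Pow(P, 2), Mul(11, P)) (Function('o')(P) = Add(Add(Pow(P, 2), Mul(12, P)), Mul(Add(P, -6), -1)) = Add(Add(Pow(P, 2), Mul(12, P)), Mul(Add(-6, P), -1)) = Add(Add(Pow(P, 2), Mul(12, P)), Add(6, Mul(-1, P))) = Add(6, Pow(P, 2), Mul(11, P)))
Mul(Add(-23876, 2840), Add(Function('o')(-129), 6558)) = Mul(Add(-23876, 2840), Add(Add(6, Pow(-129, 2), Mul(11, -129)), 6558)) = Mul(-21036, Add(Add(6, 16641, -1419), 6558)) = Mul(-21036, Add(15228, 6558)) = Mul(-21036, 21786) = -458290296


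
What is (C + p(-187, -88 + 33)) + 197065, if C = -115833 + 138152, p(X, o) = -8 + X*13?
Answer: 216945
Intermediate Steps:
p(X, o) = -8 + 13*X
C = 22319
(C + p(-187, -88 + 33)) + 197065 = (22319 + (-8 + 13*(-187))) + 197065 = (22319 + (-8 - 2431)) + 197065 = (22319 - 2439) + 197065 = 19880 + 197065 = 216945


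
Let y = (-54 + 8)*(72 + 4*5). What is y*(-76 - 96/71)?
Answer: 23242144/71 ≈ 3.2735e+5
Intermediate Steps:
y = -4232 (y = -46*(72 + 20) = -46*92 = -4232)
y*(-76 - 96/71) = -4232*(-76 - 96/71) = -4232*(-5492/71) = 23242144/71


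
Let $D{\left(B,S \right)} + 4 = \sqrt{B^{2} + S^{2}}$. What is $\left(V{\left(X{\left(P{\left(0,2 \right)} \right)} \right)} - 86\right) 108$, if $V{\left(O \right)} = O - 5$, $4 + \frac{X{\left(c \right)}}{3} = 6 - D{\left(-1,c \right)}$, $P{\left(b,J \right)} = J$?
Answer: $-7884 - 324 \sqrt{5} \approx -8608.5$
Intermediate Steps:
$D{\left(B,S \right)} = -4 + \sqrt{B^{2} + S^{2}}$
$X{\left(c \right)} = 18 - 3 \sqrt{1 + c^{2}}$ ($X{\left(c \right)} = -12 + 3 \left(6 - \left(-4 + \sqrt{\left(-1\right)^{2} + c^{2}}\right)\right) = -12 + 3 \left(6 - \left(-4 + \sqrt{1 + c^{2}}\right)\right) = -12 + 3 \left(10 - \sqrt{1 + c^{2}}\right) = -12 - \left(-30 + 3 \sqrt{1 + c^{2}}\right) = 18 - 3 \sqrt{1 + c^{2}}$)
$V{\left(O \right)} = -5 + O$
$\left(V{\left(X{\left(P{\left(0,2 \right)} \right)} \right)} - 86\right) 108 = \left(\left(-5 + \left(18 - 3 \sqrt{1 + 2^{2}}\right)\right) - 86\right) 108 = \left(\left(-5 + \left(18 - 3 \sqrt{1 + 4}\right)\right) - 86\right) 108 = \left(\left(-5 + \left(18 - 3 \sqrt{5}\right)\right) - 86\right) 108 = \left(\left(13 - 3 \sqrt{5}\right) - 86\right) 108 = \left(-73 - 3 \sqrt{5}\right) 108 = -7884 - 324 \sqrt{5}$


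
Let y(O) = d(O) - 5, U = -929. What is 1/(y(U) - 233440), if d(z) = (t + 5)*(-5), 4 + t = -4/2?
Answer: -1/233440 ≈ -4.2838e-6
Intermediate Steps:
t = -6 (t = -4 - 4/2 = -4 - 4*½ = -4 - 2 = -6)
d(z) = 5 (d(z) = (-6 + 5)*(-5) = -1*(-5) = 5)
y(O) = 0 (y(O) = 5 - 5 = 0)
1/(y(U) - 233440) = 1/(0 - 233440) = 1/(-233440) = -1/233440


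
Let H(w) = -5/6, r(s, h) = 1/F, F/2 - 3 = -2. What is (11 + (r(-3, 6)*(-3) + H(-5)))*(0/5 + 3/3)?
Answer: 26/3 ≈ 8.6667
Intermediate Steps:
F = 2 (F = 6 + 2*(-2) = 6 - 4 = 2)
r(s, h) = 1/2
H(w) = -5/6 (H(w) = -5*1/6 = -5/6)
(11 + (r(-3, 6)*(-3) + H(-5)))*(0/5 + 3/3) = (11 + ((1/2)*(-3) - 5/6))*(0/5 + 3/3) = (11 + (-3/2 - 5/6))*(0*(1/5) + 3*(1/3)) = (11 - 7/3)*(0 + 1) = (26/3)*1 = 26/3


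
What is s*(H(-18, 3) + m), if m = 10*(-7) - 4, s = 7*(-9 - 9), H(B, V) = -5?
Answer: 9954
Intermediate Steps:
s = -126 (s = 7*(-18) = -126)
m = -74 (m = -70 - 4 = -74)
s*(H(-18, 3) + m) = -126*(-5 - 74) = -126*(-79) = 9954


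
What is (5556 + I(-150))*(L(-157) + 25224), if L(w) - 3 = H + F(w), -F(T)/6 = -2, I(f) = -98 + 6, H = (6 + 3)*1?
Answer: 137955072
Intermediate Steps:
H = 9 (H = 9*1 = 9)
I(f) = -92
F(T) = 12 (F(T) = -6*(-2) = 12)
L(w) = 24 (L(w) = 3 + (9 + 12) = 3 + 21 = 24)
(5556 + I(-150))*(L(-157) + 25224) = (5556 - 92)*(24 + 25224) = 5464*25248 = 137955072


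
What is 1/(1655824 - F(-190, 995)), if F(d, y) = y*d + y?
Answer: 1/1843879 ≈ 5.4234e-7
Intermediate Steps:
F(d, y) = y + d*y (F(d, y) = d*y + y = y + d*y)
1/(1655824 - F(-190, 995)) = 1/(1655824 - 995*(1 - 190)) = 1/(1655824 - 995*(-189)) = 1/(1655824 - 1*(-188055)) = 1/(1655824 + 188055) = 1/1843879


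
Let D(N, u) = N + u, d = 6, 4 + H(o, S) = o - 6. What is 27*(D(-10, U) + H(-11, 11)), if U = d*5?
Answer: -27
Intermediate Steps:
H(o, S) = -10 + o (H(o, S) = -4 + (o - 6) = -4 + (-6 + o) = -10 + o)
U = 30 (U = 6*5 = 30)
27*(D(-10, U) + H(-11, 11)) = 27*((-10 + 30) + (-10 - 11)) = 27*(20 - 21) = 27*(-1) = -27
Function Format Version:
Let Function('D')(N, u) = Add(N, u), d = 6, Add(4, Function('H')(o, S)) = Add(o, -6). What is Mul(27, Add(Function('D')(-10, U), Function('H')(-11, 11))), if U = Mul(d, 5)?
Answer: -27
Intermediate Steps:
Function('H')(o, S) = Add(-10, o) (Function('H')(o, S) = Add(-4, Add(o, -6)) = Add(-4, Add(-6, o)) = Add(-10, o))
U = 30 (U = Mul(6, 5) = 30)
Mul(27, Add(Function('D')(-10, U), Function('H')(-11, 11))) = Mul(27, Add(Add(-10, 30), Add(-10, -11))) = Mul(27, Add(20, -21)) = Mul(27, -1) = -27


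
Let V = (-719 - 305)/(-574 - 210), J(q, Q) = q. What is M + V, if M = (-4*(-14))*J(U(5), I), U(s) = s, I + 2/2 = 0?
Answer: 13784/49 ≈ 281.31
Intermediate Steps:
I = -1 (I = -1 + 0 = -1)
M = 280 (M = -4*(-14)*5 = 56*5 = 280)
V = 64/49 (V = -1024/(-784) = -1024*(-1/784) = 64/49 ≈ 1.3061)
M + V = 280 + 64/49 = 13784/49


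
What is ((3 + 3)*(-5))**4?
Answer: 810000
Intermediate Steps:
((3 + 3)*(-5))**4 = (6*(-5))**4 = (-30)**4 = 810000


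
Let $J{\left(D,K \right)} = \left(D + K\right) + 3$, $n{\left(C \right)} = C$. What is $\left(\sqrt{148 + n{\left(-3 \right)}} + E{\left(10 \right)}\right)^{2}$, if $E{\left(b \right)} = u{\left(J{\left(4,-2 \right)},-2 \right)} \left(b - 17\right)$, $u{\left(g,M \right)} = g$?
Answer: $\left(-35 + \sqrt{145}\right)^{2} \approx 527.09$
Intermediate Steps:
$J{\left(D,K \right)} = 3 + D + K$
$E{\left(b \right)} = -85 + 5 b$ ($E{\left(b \right)} = \left(3 + 4 - 2\right) \left(b - 17\right) = 5 \left(-17 + b\right) = -85 + 5 b$)
$\left(\sqrt{148 + n{\left(-3 \right)}} + E{\left(10 \right)}\right)^{2} = \left(\sqrt{148 - 3} + \left(-85 + 5 \cdot 10\right)\right)^{2} = \left(\sqrt{145} + \left(-85 + 50\right)\right)^{2} = \left(\sqrt{145} - 35\right)^{2} = \left(-35 + \sqrt{145}\right)^{2}$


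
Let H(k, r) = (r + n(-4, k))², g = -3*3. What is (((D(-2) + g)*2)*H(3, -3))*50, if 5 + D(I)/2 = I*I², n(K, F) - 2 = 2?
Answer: -3500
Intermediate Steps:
g = -9
n(K, F) = 4 (n(K, F) = 2 + 2 = 4)
D(I) = -10 + 2*I³ (D(I) = -10 + 2*(I*I²) = -10 + 2*I³)
H(k, r) = (4 + r)² (H(k, r) = (r + 4)² = (4 + r)²)
(((D(-2) + g)*2)*H(3, -3))*50 = ((((-10 + 2*(-2)³) - 9)*2)*(4 - 3)²)*50 = ((((-10 + 2*(-8)) - 9)*2)*1²)*50 = ((((-10 - 16) - 9)*2)*1)*50 = (((-26 - 9)*2)*1)*50 = (-35*2*1)*50 = -70*1*50 = -70*50 = -3500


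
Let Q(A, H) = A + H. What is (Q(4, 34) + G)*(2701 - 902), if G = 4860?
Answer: 8811502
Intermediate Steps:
(Q(4, 34) + G)*(2701 - 902) = ((4 + 34) + 4860)*(2701 - 902) = (38 + 4860)*1799 = 4898*1799 = 8811502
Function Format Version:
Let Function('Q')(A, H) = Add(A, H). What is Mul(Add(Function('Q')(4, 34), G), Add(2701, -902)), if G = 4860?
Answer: 8811502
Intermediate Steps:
Mul(Add(Function('Q')(4, 34), G), Add(2701, -902)) = Mul(Add(Add(4, 34), 4860), Add(2701, -902)) = Mul(Add(38, 4860), 1799) = Mul(4898, 1799) = 8811502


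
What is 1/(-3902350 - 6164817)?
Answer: -1/10067167 ≈ -9.9333e-8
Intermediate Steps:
1/(-3902350 - 6164817) = 1/(-10067167) = -1/10067167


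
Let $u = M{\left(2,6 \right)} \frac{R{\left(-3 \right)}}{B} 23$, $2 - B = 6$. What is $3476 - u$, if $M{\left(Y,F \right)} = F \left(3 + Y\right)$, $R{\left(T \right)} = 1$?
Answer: $\frac{7297}{2} \approx 3648.5$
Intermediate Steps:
$B = -4$ ($B = 2 - 6 = -4$)
$u = - \frac{345}{2}$ ($u = 6 \left(3 + 2\right) 1 \frac{1}{-4} \cdot 23 = 6 \cdot 5 \cdot 1 \left(- \frac{1}{4}\right) 23 = 30 \left(- \frac{1}{4}\right) 23 = \left(- \frac{15}{2}\right) 23 = - \frac{345}{2} \approx -172.5$)
$3476 - u = 3476 - - \frac{345}{2} = 3476 + \frac{345}{2} = \frac{7297}{2}$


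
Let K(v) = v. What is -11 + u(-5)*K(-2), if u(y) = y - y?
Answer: -11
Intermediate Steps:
u(y) = 0
-11 + u(-5)*K(-2) = -11 + 0*(-2) = -11 + 0 = -11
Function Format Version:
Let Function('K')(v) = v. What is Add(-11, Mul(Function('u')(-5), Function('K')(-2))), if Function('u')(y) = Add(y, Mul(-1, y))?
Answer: -11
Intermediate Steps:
Function('u')(y) = 0
Add(-11, Mul(Function('u')(-5), Function('K')(-2))) = Add(-11, Mul(0, -2)) = Add(-11, 0) = -11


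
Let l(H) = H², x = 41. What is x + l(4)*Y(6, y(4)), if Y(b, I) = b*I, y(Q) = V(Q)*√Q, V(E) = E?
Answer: 809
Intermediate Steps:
y(Q) = Q^(3/2) (y(Q) = Q*√Q = Q^(3/2))
Y(b, I) = I*b
x + l(4)*Y(6, y(4)) = 41 + 4²*(4^(3/2)*6) = 41 + 16*(8*6) = 41 + 16*48 = 41 + 768 = 809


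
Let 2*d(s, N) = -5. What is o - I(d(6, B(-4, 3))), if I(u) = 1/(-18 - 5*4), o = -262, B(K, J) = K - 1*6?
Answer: -9955/38 ≈ -261.97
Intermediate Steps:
B(K, J) = -6 + K (B(K, J) = K - 6 = -6 + K)
d(s, N) = -5/2 (d(s, N) = (½)*(-5) = -5/2)
I(u) = -1/38 (I(u) = 1/(-18 - 20) = 1/(-38) = -1/38)
o - I(d(6, B(-4, 3))) = -262 - 1*(-1/38) = -262 + 1/38 = -9955/38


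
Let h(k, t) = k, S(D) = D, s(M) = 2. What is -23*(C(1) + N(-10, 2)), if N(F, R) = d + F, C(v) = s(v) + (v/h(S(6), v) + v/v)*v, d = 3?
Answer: 529/6 ≈ 88.167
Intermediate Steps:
C(v) = 2 + v*(1 + v/6) (C(v) = 2 + (v/6 + v/v)*v = 2 + (v*(⅙) + 1)*v = 2 + (v/6 + 1)*v = 2 + (1 + v/6)*v = 2 + v*(1 + v/6))
N(F, R) = 3 + F
-23*(C(1) + N(-10, 2)) = -23*((2 + 1 + (⅙)*1²) + (3 - 10)) = -23*((2 + 1 + (⅙)*1) - 7) = -23*((2 + 1 + ⅙) - 7) = -23*(19/6 - 7) = -23*(-23/6) = 529/6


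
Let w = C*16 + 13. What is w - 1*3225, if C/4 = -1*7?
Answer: -3660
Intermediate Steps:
C = -28 (C = 4*(-1*7) = 4*(-7) = -28)
w = -435 (w = -28*16 + 13 = -448 + 13 = -435)
w - 1*3225 = -435 - 1*3225 = -435 - 3225 = -3660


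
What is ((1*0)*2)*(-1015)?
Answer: 0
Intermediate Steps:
((1*0)*2)*(-1015) = (0*2)*(-1015) = 0*(-1015) = 0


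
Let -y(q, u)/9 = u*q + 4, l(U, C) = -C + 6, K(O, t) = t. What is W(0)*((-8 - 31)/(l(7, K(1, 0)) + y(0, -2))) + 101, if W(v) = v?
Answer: 101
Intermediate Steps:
l(U, C) = 6 - C
y(q, u) = -36 - 9*q*u (y(q, u) = -9*(u*q + 4) = -9*(q*u + 4) = -9*(4 + q*u) = -36 - 9*q*u)
W(0)*((-8 - 31)/(l(7, K(1, 0)) + y(0, -2))) + 101 = 0*((-8 - 31)/((6 - 1*0) + (-36 - 9*0*(-2)))) + 101 = 0*(-39/((6 + 0) + (-36 + 0))) + 101 = 0*(-39/(6 - 36)) + 101 = 0*(-39/(-30)) + 101 = 0*(-39*(-1/30)) + 101 = 0*(13/10) + 101 = 0 + 101 = 101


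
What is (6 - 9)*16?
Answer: -48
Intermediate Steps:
(6 - 9)*16 = -3*16 = -48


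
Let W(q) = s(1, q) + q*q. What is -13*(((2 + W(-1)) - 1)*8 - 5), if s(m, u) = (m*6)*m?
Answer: -767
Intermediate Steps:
s(m, u) = 6*m**2 (s(m, u) = (6*m)*m = 6*m**2)
W(q) = 6 + q**2 (W(q) = 6*1**2 + q*q = 6*1 + q**2 = 6 + q**2)
-13*(((2 + W(-1)) - 1)*8 - 5) = -13*(((2 + (6 + (-1)**2)) - 1)*8 - 5) = -13*(((2 + (6 + 1)) - 1)*8 - 5) = -13*(((2 + 7) - 1)*8 - 5) = -13*((9 - 1)*8 - 5) = -13*(8*8 - 5) = -13*(64 - 5) = -13*59 = -767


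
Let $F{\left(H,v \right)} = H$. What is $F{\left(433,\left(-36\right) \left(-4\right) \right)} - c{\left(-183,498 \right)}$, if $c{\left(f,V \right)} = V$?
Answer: $-65$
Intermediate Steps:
$F{\left(433,\left(-36\right) \left(-4\right) \right)} - c{\left(-183,498 \right)} = 433 - 498 = -65$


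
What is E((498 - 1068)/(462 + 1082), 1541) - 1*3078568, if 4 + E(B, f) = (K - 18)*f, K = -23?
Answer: -3141753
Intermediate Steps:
E(B, f) = -4 - 41*f (E(B, f) = -4 + (-23 - 18)*f = -4 - 41*f)
E((498 - 1068)/(462 + 1082), 1541) - 1*3078568 = (-4 - 41*1541) - 1*3078568 = (-4 - 63181) - 3078568 = -63185 - 3078568 = -3141753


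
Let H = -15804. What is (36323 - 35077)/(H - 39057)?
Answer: -1246/54861 ≈ -0.022712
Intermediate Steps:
(36323 - 35077)/(H - 39057) = (36323 - 35077)/(-15804 - 39057) = 1246/(-54861) = 1246*(-1/54861) = -1246/54861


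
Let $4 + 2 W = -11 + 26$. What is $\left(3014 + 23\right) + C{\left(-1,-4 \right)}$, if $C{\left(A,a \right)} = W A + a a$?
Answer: $\frac{6095}{2} \approx 3047.5$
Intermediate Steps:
$W = \frac{11}{2}$ ($W = -2 + \frac{-11 + 26}{2} = -2 + \frac{1}{2} \cdot 15 = -2 + \frac{15}{2} = \frac{11}{2} \approx 5.5$)
$C{\left(A,a \right)} = a^{2} + \frac{11 A}{2}$ ($C{\left(A,a \right)} = \frac{11 A}{2} + a a = \frac{11 A}{2} + a^{2} = a^{2} + \frac{11 A}{2}$)
$\left(3014 + 23\right) + C{\left(-1,-4 \right)} = \left(3014 + 23\right) + \left(\left(-4\right)^{2} + \frac{11}{2} \left(-1\right)\right) = 3037 + \left(16 - \frac{11}{2}\right) = 3037 + \frac{21}{2} = \frac{6095}{2}$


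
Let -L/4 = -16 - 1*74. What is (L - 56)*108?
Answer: 32832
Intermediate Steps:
L = 360 (L = -4*(-16 - 1*74) = -4*(-16 - 74) = -4*(-90) = 360)
(L - 56)*108 = (360 - 56)*108 = 304*108 = 32832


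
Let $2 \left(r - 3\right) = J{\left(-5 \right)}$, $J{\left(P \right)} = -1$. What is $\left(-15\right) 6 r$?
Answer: $-225$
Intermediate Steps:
$r = \frac{5}{2}$ ($r = 3 + \frac{1}{2} \left(-1\right) = 3 - \frac{1}{2} = \frac{5}{2} \approx 2.5$)
$\left(-15\right) 6 r = \left(-15\right) 6 \cdot \frac{5}{2} = \left(-90\right) \frac{5}{2} = -225$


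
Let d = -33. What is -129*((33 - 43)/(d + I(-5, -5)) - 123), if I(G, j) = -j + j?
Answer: 174107/11 ≈ 15828.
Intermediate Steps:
I(G, j) = 0
-129*((33 - 43)/(d + I(-5, -5)) - 123) = -129*((33 - 43)/(-33 + 0) - 123) = -129*(-10/(-33) - 123) = -129*(-10*(-1/33) - 123) = -129*(10/33 - 123) = -129*(-4049/33) = 174107/11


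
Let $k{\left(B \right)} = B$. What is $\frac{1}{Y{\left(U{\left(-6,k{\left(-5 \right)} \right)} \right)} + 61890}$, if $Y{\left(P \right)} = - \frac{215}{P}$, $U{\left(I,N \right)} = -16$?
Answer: $\frac{16}{990455} \approx 1.6154 \cdot 10^{-5}$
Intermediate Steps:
$\frac{1}{Y{\left(U{\left(-6,k{\left(-5 \right)} \right)} \right)} + 61890} = \frac{1}{- \frac{215}{-16} + 61890} = \frac{1}{\left(-215\right) \left(- \frac{1}{16}\right) + 61890} = \frac{1}{\frac{215}{16} + 61890} = \frac{1}{\frac{990455}{16}} = \frac{16}{990455}$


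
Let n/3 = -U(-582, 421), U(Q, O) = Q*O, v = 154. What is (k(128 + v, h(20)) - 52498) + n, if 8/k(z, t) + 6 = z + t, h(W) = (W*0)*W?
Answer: 47097194/69 ≈ 6.8257e+5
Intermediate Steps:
h(W) = 0 (h(W) = 0*W = 0)
U(Q, O) = O*Q
k(z, t) = 8/(-6 + t + z) (k(z, t) = 8/(-6 + (z + t)) = 8/(-6 + (t + z)) = 8/(-6 + t + z))
n = 735066 (n = 3*(-421*(-582)) = 3*(-1*(-245022)) = 3*245022 = 735066)
(k(128 + v, h(20)) - 52498) + n = (8/(-6 + 0 + (128 + 154)) - 52498) + 735066 = (8/(-6 + 0 + 282) - 52498) + 735066 = (8/276 - 52498) + 735066 = (8*(1/276) - 52498) + 735066 = (2/69 - 52498) + 735066 = -3622360/69 + 735066 = 47097194/69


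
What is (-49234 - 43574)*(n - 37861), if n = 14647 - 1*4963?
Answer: 2615051016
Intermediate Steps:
n = 9684 (n = 14647 - 4963 = 9684)
(-49234 - 43574)*(n - 37861) = (-49234 - 43574)*(9684 - 37861) = -92808*(-28177) = 2615051016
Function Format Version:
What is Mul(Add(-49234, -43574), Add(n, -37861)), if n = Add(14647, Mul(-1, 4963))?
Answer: 2615051016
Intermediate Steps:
n = 9684 (n = Add(14647, -4963) = 9684)
Mul(Add(-49234, -43574), Add(n, -37861)) = Mul(Add(-49234, -43574), Add(9684, -37861)) = Mul(-92808, -28177) = 2615051016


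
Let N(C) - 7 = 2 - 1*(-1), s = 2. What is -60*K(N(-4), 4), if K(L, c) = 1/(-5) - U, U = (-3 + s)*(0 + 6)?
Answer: -348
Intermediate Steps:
U = -6 (U = (-3 + 2)*(0 + 6) = -1*6 = -6)
N(C) = 10 (N(C) = 7 + (2 - 1*(-1)) = 7 + (2 + 1) = 7 + 3 = 10)
K(L, c) = 29/5 (K(L, c) = 1/(-5) - 1*(-6) = 1*(-1/5) + 6 = -1/5 + 6 = 29/5)
-60*K(N(-4), 4) = -60*29/5 = -348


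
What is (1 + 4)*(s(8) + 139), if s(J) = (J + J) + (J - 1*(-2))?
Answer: 825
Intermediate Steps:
s(J) = 2 + 3*J (s(J) = 2*J + (J + 2) = 2*J + (2 + J) = 2 + 3*J)
(1 + 4)*(s(8) + 139) = (1 + 4)*((2 + 3*8) + 139) = 5*((2 + 24) + 139) = 5*(26 + 139) = 5*165 = 825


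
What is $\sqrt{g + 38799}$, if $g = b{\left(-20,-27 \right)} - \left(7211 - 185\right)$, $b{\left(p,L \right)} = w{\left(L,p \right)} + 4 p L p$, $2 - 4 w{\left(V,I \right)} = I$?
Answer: $\frac{i \sqrt{45686}}{2} \approx 106.87 i$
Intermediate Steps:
$w{\left(V,I \right)} = \frac{1}{2} - \frac{I}{4}$
$b{\left(p,L \right)} = \frac{1}{2} - \frac{p}{4} + 4 L p^{2}$ ($b{\left(p,L \right)} = \left(\frac{1}{2} - \frac{p}{4}\right) + 4 p L p = \left(\frac{1}{2} - \frac{p}{4}\right) + 4 L p p = \left(\frac{1}{2} - \frac{p}{4}\right) + 4 L p^{2} = \frac{1}{2} - \frac{p}{4} + 4 L p^{2}$)
$g = - \frac{100441}{2}$ ($g = \left(\frac{1}{2} - -5 + 4 \left(-27\right) \left(-20\right)^{2}\right) - \left(7211 - 185\right) = \left(\frac{1}{2} + 5 + 4 \left(-27\right) 400\right) - \left(7211 - 185\right) = \left(\frac{1}{2} + 5 - 43200\right) - 7026 = - \frac{86389}{2} - 7026 = - \frac{100441}{2} \approx -50221.0$)
$\sqrt{g + 38799} = \sqrt{- \frac{100441}{2} + 38799} = \sqrt{- \frac{22843}{2}} = \frac{i \sqrt{45686}}{2}$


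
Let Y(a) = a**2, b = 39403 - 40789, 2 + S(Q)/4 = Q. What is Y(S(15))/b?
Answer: -1352/693 ≈ -1.9509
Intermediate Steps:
S(Q) = -8 + 4*Q
b = -1386
Y(S(15))/b = (-8 + 4*15)**2/(-1386) = (-8 + 60)**2*(-1/1386) = 52**2*(-1/1386) = 2704*(-1/1386) = -1352/693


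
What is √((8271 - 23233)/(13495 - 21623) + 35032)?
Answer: √36163892366/1016 ≈ 187.17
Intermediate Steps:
√((8271 - 23233)/(13495 - 21623) + 35032) = √(-14962/(-8128) + 35032) = √(-14962*(-1/8128) + 35032) = √(7481/4064 + 35032) = √(142377529/4064) = √36163892366/1016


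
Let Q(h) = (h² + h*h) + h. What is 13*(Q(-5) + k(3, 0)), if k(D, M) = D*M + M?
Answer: 585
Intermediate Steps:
Q(h) = h + 2*h² (Q(h) = (h² + h²) + h = 2*h² + h = h + 2*h²)
k(D, M) = M + D*M
13*(Q(-5) + k(3, 0)) = 13*(-5*(1 + 2*(-5)) + 0*(1 + 3)) = 13*(-5*(1 - 10) + 0*4) = 13*(-5*(-9) + 0) = 13*(45 + 0) = 13*45 = 585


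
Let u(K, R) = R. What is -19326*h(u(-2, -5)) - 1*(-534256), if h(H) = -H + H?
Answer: 534256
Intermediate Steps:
h(H) = 0
-19326*h(u(-2, -5)) - 1*(-534256) = -19326*0 - 1*(-534256) = 0 + 534256 = 534256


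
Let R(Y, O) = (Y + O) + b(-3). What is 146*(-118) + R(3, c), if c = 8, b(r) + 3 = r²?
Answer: -17211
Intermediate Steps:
b(r) = -3 + r²
R(Y, O) = 6 + O + Y (R(Y, O) = (Y + O) + (-3 + (-3)²) = (O + Y) + (-3 + 9) = (O + Y) + 6 = 6 + O + Y)
146*(-118) + R(3, c) = 146*(-118) + (6 + 8 + 3) = -17228 + 17 = -17211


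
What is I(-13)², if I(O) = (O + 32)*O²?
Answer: 10310521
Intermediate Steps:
I(O) = O²*(32 + O) (I(O) = (32 + O)*O² = O²*(32 + O))
I(-13)² = ((-13)²*(32 - 13))² = (169*19)² = 3211² = 10310521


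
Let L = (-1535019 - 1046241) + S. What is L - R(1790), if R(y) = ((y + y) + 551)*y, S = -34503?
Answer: -10010253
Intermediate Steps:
R(y) = y*(551 + 2*y) (R(y) = (2*y + 551)*y = (551 + 2*y)*y = y*(551 + 2*y))
L = -2615763 (L = (-1535019 - 1046241) - 34503 = -2581260 - 34503 = -2615763)
L - R(1790) = -2615763 - 1790*(551 + 2*1790) = -2615763 - 1790*(551 + 3580) = -2615763 - 1790*4131 = -2615763 - 1*7394490 = -2615763 - 7394490 = -10010253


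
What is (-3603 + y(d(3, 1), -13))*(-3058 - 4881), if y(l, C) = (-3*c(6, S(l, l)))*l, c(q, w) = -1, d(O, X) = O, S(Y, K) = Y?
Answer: 28532766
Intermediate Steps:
y(l, C) = 3*l (y(l, C) = (-3*(-1))*l = 3*l)
(-3603 + y(d(3, 1), -13))*(-3058 - 4881) = (-3603 + 3*3)*(-3058 - 4881) = (-3603 + 9)*(-7939) = -3594*(-7939) = 28532766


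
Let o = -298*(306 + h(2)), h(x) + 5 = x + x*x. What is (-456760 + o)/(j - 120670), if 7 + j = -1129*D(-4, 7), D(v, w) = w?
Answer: 274123/64290 ≈ 4.2639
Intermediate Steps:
h(x) = -5 + x + x² (h(x) = -5 + (x + x*x) = -5 + (x + x²) = -5 + x + x²)
o = -91486 (o = -298*(306 + (-5 + 2 + 2²)) = -298*(306 + (-5 + 2 + 4)) = -298*(306 + 1) = -298*307 = -91486)
j = -7910 (j = -7 - 1129*7 = -7 - 7903 = -7910)
(-456760 + o)/(j - 120670) = (-456760 - 91486)/(-7910 - 120670) = -548246/(-128580) = -548246*(-1/128580) = 274123/64290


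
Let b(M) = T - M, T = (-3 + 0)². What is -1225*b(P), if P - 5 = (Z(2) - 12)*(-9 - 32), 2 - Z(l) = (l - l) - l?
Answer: 396900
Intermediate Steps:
Z(l) = 2 + l (Z(l) = 2 - ((l - l) - l) = 2 - (0 - l) = 2 - (-1)*l = 2 + l)
T = 9 (T = (-3)² = 9)
P = 333 (P = 5 + ((2 + 2) - 12)*(-9 - 32) = 5 + (4 - 12)*(-41) = 5 - 8*(-41) = 5 + 328 = 333)
b(M) = 9 - M
-1225*b(P) = -1225*(9 - 1*333) = -1225*(9 - 333) = -1225*(-324) = 396900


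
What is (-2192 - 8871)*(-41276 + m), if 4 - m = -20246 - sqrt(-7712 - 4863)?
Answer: 232610638 - 55315*I*sqrt(503) ≈ 2.3261e+8 - 1.2406e+6*I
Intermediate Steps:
m = 20250 + 5*I*sqrt(503) (m = 4 - (-20246 - sqrt(-7712 - 4863)) = 4 - (-20246 - sqrt(-12575)) = 4 - (-20246 - 5*I*sqrt(503)) = 4 + (20246 + 5*I*sqrt(503)) = 20250 + 5*I*sqrt(503) ≈ 20250.0 + 112.14*I)
(-2192 - 8871)*(-41276 + m) = (-2192 - 8871)*(-41276 + (20250 + 5*I*sqrt(503))) = -11063*(-21026 + 5*I*sqrt(503)) = 232610638 - 55315*I*sqrt(503)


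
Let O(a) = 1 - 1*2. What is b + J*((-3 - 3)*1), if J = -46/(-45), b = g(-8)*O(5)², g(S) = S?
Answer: -212/15 ≈ -14.133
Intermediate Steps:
O(a) = -1 (O(a) = 1 - 2 = -1)
b = -8 (b = -8*(-1)² = -8*1 = -8)
J = 46/45 (J = -46*(-1/45) = 46/45 ≈ 1.0222)
b + J*((-3 - 3)*1) = -8 + 46*((-3 - 3)*1)/45 = -8 + 46*(-6*1)/45 = -8 + (46/45)*(-6) = -8 - 92/15 = -212/15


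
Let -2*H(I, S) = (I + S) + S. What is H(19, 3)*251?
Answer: -6275/2 ≈ -3137.5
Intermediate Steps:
H(I, S) = -S - I/2 (H(I, S) = -((I + S) + S)/2 = -(I + 2*S)/2 = -S - I/2)
H(19, 3)*251 = (-1*3 - 1/2*19)*251 = (-3 - 19/2)*251 = -25/2*251 = -6275/2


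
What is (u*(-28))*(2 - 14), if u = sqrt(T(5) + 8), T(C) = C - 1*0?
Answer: 336*sqrt(13) ≈ 1211.5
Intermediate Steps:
T(C) = C (T(C) = C + 0 = C)
u = sqrt(13) (u = sqrt(5 + 8) = sqrt(13) ≈ 3.6056)
(u*(-28))*(2 - 14) = (sqrt(13)*(-28))*(2 - 14) = -28*sqrt(13)*(-12) = 336*sqrt(13)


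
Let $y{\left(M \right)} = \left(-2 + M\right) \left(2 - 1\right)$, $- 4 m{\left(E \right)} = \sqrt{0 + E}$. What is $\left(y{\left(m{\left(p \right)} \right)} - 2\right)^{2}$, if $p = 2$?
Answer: $\frac{\left(16 + \sqrt{2}\right)^{2}}{16} \approx 18.953$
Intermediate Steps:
$m{\left(E \right)} = - \frac{\sqrt{E}}{4}$ ($m{\left(E \right)} = - \frac{\sqrt{0 + E}}{4} = - \frac{\sqrt{E}}{4}$)
$y{\left(M \right)} = -2 + M$ ($y{\left(M \right)} = \left(-2 + M\right) 1 = -2 + M$)
$\left(y{\left(m{\left(p \right)} \right)} - 2\right)^{2} = \left(\left(-2 - \frac{\sqrt{2}}{4}\right) - 2\right)^{2} = \left(-4 - \frac{\sqrt{2}}{4}\right)^{2}$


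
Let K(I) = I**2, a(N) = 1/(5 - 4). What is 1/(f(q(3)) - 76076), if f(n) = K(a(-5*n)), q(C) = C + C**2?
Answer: -1/76075 ≈ -1.3145e-5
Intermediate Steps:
a(N) = 1 (a(N) = 1/1 = 1)
f(n) = 1 (f(n) = 1**2 = 1)
1/(f(q(3)) - 76076) = 1/(1 - 76076) = 1/(-76075) = -1/76075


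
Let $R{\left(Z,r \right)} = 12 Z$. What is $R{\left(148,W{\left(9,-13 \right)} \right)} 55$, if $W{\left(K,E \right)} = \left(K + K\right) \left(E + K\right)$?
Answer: $97680$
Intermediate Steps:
$W{\left(K,E \right)} = 2 K \left(E + K\right)$
$R{\left(148,W{\left(9,-13 \right)} \right)} 55 = 12 \cdot 148 \cdot 55 = 1776 \cdot 55 = 97680$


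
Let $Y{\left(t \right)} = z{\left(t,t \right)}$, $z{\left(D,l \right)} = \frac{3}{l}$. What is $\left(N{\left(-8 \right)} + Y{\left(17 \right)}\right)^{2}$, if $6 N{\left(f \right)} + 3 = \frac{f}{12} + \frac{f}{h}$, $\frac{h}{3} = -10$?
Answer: $\frac{39601}{260100} \approx 0.15225$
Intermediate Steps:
$h = -30$ ($h = 3 \left(-10\right) = -30$)
$N{\left(f \right)} = - \frac{1}{2} + \frac{f}{120}$ ($N{\left(f \right)} = - \frac{1}{2} + \frac{\frac{f}{12} + \frac{f}{-30}}{6} = - \frac{1}{2} + \frac{f \frac{1}{12} + f \left(- \frac{1}{30}\right)}{6} = - \frac{1}{2} + \frac{\frac{f}{12} - \frac{f}{30}}{6} = - \frac{1}{2} + \frac{\frac{1}{20} f}{6} = - \frac{1}{2} + \frac{f}{120}$)
$Y{\left(t \right)} = \frac{3}{t}$
$\left(N{\left(-8 \right)} + Y{\left(17 \right)}\right)^{2} = \left(\left(- \frac{1}{2} + \frac{1}{120} \left(-8\right)\right) + \frac{3}{17}\right)^{2} = \left(\left(- \frac{1}{2} - \frac{1}{15}\right) + 3 \cdot \frac{1}{17}\right)^{2} = \left(- \frac{17}{30} + \frac{3}{17}\right)^{2} = \left(- \frac{199}{510}\right)^{2} = \frac{39601}{260100}$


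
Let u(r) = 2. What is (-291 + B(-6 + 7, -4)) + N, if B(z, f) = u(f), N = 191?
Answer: -98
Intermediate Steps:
B(z, f) = 2
(-291 + B(-6 + 7, -4)) + N = (-291 + 2) + 191 = -289 + 191 = -98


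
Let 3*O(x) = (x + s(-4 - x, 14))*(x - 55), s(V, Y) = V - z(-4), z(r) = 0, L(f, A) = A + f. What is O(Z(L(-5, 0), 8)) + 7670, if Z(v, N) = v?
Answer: 7750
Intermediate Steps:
s(V, Y) = V (s(V, Y) = V - 1*0 = V + 0 = V)
O(x) = 220/3 - 4*x/3 (O(x) = ((x + (-4 - x))*(x - 55))/3 = (-4*(-55 + x))/3 = (220 - 4*x)/3 = 220/3 - 4*x/3)
O(Z(L(-5, 0), 8)) + 7670 = (220/3 - 4*(0 - 5)/3) + 7670 = (220/3 - 4/3*(-5)) + 7670 = (220/3 + 20/3) + 7670 = 80 + 7670 = 7750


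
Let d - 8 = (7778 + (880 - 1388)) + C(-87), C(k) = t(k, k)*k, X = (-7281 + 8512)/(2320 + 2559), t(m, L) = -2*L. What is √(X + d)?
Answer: I*√187098472211/4879 ≈ 88.655*I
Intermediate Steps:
X = 1231/4879 ≈ 0.25231
C(k) = -2*k² (C(k) = (-2*k)*k = -2*k²)
d = -7860 (d = 8 + ((7778 + (880 - 1388)) - 2*(-87)²) = 8 + ((7778 - 508) - 2*7569) = 8 + (7270 - 15138) = 8 - 7868 = -7860)
√(X + d) = √(1231/4879 - 7860) = √(-38347709/4879) = I*√187098472211/4879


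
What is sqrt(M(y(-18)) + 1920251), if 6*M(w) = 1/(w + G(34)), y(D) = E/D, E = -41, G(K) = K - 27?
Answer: 8*sqrt(836779385)/167 ≈ 1385.7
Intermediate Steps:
G(K) = -27 + K
y(D) = -41/D
M(w) = 1/(6*(7 + w)) (M(w) = 1/(6*(w + (-27 + 34))) = 1/(6*(w + 7)) = 1/(6*(7 + w)))
sqrt(M(y(-18)) + 1920251) = sqrt(1/(6*(7 - 41/(-18))) + 1920251) = sqrt(1/(6*(7 - 41*(-1/18))) + 1920251) = sqrt(1/(6*(7 + 41/18)) + 1920251) = sqrt(1/(6*(167/18)) + 1920251) = sqrt((1/6)*(18/167) + 1920251) = sqrt(3/167 + 1920251) = sqrt(320681920/167) = 8*sqrt(836779385)/167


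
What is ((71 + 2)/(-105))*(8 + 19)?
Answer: -657/35 ≈ -18.771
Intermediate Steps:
((71 + 2)/(-105))*(8 + 19) = (73*(-1/105))*27 = -73/105*27 = -657/35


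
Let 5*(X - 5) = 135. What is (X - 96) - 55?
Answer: -119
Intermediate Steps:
X = 32 (X = 5 + (1/5)*135 = 5 + 27 = 32)
(X - 96) - 55 = (32 - 96) - 55 = -64 - 55 = -119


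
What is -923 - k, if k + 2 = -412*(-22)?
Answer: -9985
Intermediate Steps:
k = 9062 (k = -2 - 412*(-22) = -2 + 9064 = 9062)
-923 - k = -923 - 1*9062 = -923 - 9062 = -9985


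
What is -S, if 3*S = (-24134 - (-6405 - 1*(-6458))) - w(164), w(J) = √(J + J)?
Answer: 24187/3 + 2*√82/3 ≈ 8068.4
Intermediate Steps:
w(J) = √2*√J (w(J) = √(2*J) = √2*√J)
S = -24187/3 - 2*√82/3 (S = ((-24134 - (-6405 - 1*(-6458))) - √2*√164)/3 = ((-24134 - (-6405 + 6458)) - √2*2*√41)/3 = ((-24134 - 1*53) - 2*√82)/3 = ((-24134 - 53) - 2*√82)/3 = (-24187 - 2*√82)/3 = -24187/3 - 2*√82/3 ≈ -8068.4)
-S = -(-24187/3 - 2*√82/3) = 24187/3 + 2*√82/3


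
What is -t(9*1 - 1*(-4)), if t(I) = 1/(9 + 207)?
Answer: -1/216 ≈ -0.0046296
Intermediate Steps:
t(I) = 1/216
-t(9*1 - 1*(-4)) = -1*1/216 = -1/216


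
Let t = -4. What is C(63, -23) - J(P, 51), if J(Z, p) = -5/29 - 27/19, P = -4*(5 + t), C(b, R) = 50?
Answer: 28428/551 ≈ 51.593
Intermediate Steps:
P = -4 (P = -4*(5 - 4) = -4*1 = -4)
J(Z, p) = -878/551 (J(Z, p) = -5*1/29 - 27*1/19 = -5/29 - 27/19 = -878/551)
C(63, -23) - J(P, 51) = 50 - 1*(-878/551) = 50 + 878/551 = 28428/551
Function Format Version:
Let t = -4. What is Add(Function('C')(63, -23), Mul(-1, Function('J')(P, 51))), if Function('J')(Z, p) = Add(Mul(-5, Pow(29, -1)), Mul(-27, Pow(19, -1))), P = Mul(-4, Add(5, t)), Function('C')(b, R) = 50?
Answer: Rational(28428, 551) ≈ 51.593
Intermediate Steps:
P = -4 (P = Mul(-4, Add(5, -4)) = Mul(-4, 1) = -4)
Function('J')(Z, p) = Rational(-878, 551) (Function('J')(Z, p) = Add(Mul(-5, Rational(1, 29)), Mul(-27, Rational(1, 19))) = Add(Rational(-5, 29), Rational(-27, 19)) = Rational(-878, 551))
Add(Function('C')(63, -23), Mul(-1, Function('J')(P, 51))) = Add(50, Mul(-1, Rational(-878, 551))) = Add(50, Rational(878, 551)) = Rational(28428, 551)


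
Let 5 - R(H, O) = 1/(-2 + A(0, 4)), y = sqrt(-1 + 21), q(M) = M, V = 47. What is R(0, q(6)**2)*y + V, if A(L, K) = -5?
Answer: 47 + 72*sqrt(5)/7 ≈ 70.000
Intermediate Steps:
y = 2*sqrt(5) (y = sqrt(20) = 2*sqrt(5) ≈ 4.4721)
R(H, O) = 36/7 (R(H, O) = 5 - 1/(-2 - 5) = 5 - 1/(-7) = 5 - 1*(-1/7) = 5 + 1/7 = 36/7)
R(0, q(6)**2)*y + V = 36*(2*sqrt(5))/7 + 47 = 72*sqrt(5)/7 + 47 = 47 + 72*sqrt(5)/7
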